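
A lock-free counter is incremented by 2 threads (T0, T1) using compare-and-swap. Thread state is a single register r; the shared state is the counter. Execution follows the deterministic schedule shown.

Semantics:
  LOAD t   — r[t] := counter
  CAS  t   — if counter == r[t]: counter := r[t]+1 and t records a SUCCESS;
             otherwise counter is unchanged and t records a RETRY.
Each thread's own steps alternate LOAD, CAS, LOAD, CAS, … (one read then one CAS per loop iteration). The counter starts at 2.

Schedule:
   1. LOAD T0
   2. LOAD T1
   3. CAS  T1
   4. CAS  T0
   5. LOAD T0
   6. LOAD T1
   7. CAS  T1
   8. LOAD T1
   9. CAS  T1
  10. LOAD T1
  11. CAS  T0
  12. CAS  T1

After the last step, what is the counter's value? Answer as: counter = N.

counter = 6

#1 T0 reads 2
#2 T1 reads 2
#3 T1 CAS(2→3) writes; counter now 3
#4 T0 CAS(2→3) fails; counter now 3
#5 T0 reads 3
#6 T1 reads 3
#7 T1 CAS(3→4) writes; counter now 4
#8 T1 reads 4
#9 T1 CAS(4→5) writes; counter now 5
#10 T1 reads 5
#11 T0 CAS(3→4) fails; counter now 5
#12 T1 CAS(5→6) writes; counter now 6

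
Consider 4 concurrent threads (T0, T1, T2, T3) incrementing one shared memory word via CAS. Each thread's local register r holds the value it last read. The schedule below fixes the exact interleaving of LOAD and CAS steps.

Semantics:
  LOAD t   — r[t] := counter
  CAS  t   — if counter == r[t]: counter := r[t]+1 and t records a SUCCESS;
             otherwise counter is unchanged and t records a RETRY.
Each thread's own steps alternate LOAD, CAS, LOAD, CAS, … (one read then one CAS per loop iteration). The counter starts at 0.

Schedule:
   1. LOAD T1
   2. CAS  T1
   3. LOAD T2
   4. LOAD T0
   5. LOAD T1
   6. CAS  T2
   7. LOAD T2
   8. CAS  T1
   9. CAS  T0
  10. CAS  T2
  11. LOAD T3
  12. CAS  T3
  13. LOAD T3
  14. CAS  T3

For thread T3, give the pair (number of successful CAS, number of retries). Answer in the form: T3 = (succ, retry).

#1 T1 reads 0
#2 T1 CAS(0→1) writes; counter now 1
#3 T2 reads 1
#4 T0 reads 1
#5 T1 reads 1
#6 T2 CAS(1→2) writes; counter now 2
#7 T2 reads 2
#8 T1 CAS(1→2) fails; counter now 2
#9 T0 CAS(1→2) fails; counter now 2
#10 T2 CAS(2→3) writes; counter now 3
#11 T3 reads 3
#12 T3 CAS(3→4) writes; counter now 4
#13 T3 reads 4
#14 T3 CAS(4→5) writes; counter now 5

T3 = (2, 0)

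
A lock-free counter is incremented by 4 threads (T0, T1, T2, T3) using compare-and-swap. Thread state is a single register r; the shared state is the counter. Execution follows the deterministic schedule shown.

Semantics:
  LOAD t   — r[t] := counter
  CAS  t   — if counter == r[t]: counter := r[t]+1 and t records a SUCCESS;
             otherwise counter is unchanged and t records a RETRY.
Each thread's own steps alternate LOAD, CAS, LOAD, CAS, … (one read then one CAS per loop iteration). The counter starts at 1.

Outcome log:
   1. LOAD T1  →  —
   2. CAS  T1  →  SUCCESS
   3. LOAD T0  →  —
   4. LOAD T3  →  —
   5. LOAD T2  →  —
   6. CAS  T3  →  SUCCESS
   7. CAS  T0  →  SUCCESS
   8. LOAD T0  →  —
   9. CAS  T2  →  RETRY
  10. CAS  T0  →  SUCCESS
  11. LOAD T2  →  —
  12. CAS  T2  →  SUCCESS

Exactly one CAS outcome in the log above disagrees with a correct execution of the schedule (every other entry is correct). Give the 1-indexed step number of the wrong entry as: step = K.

step = 7

Reference trace:
[1] T1.load  rd  (counter 1, T1.r 1)
[2] T1.cas  hit  (counter 2, T1.r 1)
[3] T0.load  rd  (counter 2, T0.r 2)
[4] T3.load  rd  (counter 2, T3.r 2)
[5] T2.load  rd  (counter 2, T2.r 2)
[6] T3.cas  hit  (counter 3, T3.r 2)
[7] T0.cas  miss  (counter 3, T0.r 2)
[8] T0.load  rd  (counter 3, T0.r 3)
[9] T2.cas  miss  (counter 3, T2.r 2)
[10] T0.cas  hit  (counter 4, T0.r 3)
[11] T2.load  rd  (counter 4, T2.r 4)
[12] T2.cas  hit  (counter 5, T2.r 4)
Flip is step 7.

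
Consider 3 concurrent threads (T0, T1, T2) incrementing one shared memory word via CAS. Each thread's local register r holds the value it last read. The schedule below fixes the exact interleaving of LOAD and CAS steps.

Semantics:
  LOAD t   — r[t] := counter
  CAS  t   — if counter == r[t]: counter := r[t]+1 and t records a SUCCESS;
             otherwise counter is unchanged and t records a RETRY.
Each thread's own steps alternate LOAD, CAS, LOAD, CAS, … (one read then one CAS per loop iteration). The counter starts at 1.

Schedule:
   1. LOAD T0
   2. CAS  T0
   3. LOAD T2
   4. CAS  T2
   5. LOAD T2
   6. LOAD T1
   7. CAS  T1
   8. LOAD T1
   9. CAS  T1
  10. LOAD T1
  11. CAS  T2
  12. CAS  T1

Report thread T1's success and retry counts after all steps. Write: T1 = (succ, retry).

#1 T0 reads 1
#2 T0 CAS(1→2) writes; counter now 2
#3 T2 reads 2
#4 T2 CAS(2→3) writes; counter now 3
#5 T2 reads 3
#6 T1 reads 3
#7 T1 CAS(3→4) writes; counter now 4
#8 T1 reads 4
#9 T1 CAS(4→5) writes; counter now 5
#10 T1 reads 5
#11 T2 CAS(3→4) fails; counter now 5
#12 T1 CAS(5→6) writes; counter now 6

T1 = (3, 0)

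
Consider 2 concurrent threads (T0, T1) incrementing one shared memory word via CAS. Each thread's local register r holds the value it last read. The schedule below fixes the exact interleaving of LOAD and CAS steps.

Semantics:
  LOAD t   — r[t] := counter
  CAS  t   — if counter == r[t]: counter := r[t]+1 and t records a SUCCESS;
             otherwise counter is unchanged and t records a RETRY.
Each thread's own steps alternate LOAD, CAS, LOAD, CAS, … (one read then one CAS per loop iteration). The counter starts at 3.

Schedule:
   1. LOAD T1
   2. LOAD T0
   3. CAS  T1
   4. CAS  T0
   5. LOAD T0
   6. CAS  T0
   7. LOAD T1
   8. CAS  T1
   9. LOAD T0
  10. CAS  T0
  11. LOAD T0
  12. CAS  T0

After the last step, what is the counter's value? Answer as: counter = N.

1. LOAD T1 → mem=3 r[T1]=3 [LOAD]
2. LOAD T0 → mem=3 r[T0]=3 [LOAD]
3. CAS T1 → mem=4 r[T1]=3 [OK]
4. CAS T0 → mem=4 r[T0]=3 [RETRY]
5. LOAD T0 → mem=4 r[T0]=4 [LOAD]
6. CAS T0 → mem=5 r[T0]=4 [OK]
7. LOAD T1 → mem=5 r[T1]=5 [LOAD]
8. CAS T1 → mem=6 r[T1]=5 [OK]
9. LOAD T0 → mem=6 r[T0]=6 [LOAD]
10. CAS T0 → mem=7 r[T0]=6 [OK]
11. LOAD T0 → mem=7 r[T0]=7 [LOAD]
12. CAS T0 → mem=8 r[T0]=7 [OK]

counter = 8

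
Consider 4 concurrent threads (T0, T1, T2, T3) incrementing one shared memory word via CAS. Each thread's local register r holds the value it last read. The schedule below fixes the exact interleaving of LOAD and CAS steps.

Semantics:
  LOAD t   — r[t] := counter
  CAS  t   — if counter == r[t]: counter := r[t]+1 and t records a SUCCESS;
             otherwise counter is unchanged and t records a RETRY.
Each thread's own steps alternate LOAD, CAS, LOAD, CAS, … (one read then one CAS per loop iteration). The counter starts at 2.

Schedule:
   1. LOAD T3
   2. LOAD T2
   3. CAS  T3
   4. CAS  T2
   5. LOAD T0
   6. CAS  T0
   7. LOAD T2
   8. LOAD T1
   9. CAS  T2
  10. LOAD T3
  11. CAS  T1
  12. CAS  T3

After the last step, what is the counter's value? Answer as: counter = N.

step 1: T3 LOAD ⇒ load; ctr=2 reg=2
step 2: T2 LOAD ⇒ load; ctr=2 reg=2
step 3: T3 CAS ⇒ ok; ctr=3 reg=2
step 4: T2 CAS ⇒ retry; ctr=3 reg=2
step 5: T0 LOAD ⇒ load; ctr=3 reg=3
step 6: T0 CAS ⇒ ok; ctr=4 reg=3
step 7: T2 LOAD ⇒ load; ctr=4 reg=4
step 8: T1 LOAD ⇒ load; ctr=4 reg=4
step 9: T2 CAS ⇒ ok; ctr=5 reg=4
step 10: T3 LOAD ⇒ load; ctr=5 reg=5
step 11: T1 CAS ⇒ retry; ctr=5 reg=4
step 12: T3 CAS ⇒ ok; ctr=6 reg=5

counter = 6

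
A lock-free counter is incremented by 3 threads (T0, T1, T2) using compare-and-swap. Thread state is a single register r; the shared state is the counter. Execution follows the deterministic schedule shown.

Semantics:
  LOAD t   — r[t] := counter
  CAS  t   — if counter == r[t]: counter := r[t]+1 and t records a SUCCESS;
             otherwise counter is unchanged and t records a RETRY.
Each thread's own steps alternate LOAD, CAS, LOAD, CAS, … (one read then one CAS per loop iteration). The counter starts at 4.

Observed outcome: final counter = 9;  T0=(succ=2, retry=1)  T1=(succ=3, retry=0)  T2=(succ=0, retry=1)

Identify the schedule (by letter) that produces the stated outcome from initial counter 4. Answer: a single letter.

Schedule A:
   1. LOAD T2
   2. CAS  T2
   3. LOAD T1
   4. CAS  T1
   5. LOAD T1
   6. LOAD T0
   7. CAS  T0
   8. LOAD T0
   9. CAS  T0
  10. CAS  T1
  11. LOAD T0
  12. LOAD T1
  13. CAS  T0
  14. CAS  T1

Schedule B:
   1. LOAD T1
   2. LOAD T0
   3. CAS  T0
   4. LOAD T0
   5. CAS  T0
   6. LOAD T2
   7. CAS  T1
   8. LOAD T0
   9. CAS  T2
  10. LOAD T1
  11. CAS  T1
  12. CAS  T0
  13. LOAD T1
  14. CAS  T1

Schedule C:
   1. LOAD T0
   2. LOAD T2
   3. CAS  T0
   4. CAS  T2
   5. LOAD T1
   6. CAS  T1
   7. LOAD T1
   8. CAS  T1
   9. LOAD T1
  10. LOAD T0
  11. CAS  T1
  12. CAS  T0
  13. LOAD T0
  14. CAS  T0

Tracing schedule C:
#1 T0 reads 4
#2 T2 reads 4
#3 T0 CAS(4→5) writes; counter now 5
#4 T2 CAS(4→5) fails; counter now 5
#5 T1 reads 5
#6 T1 CAS(5→6) writes; counter now 6
#7 T1 reads 6
#8 T1 CAS(6→7) writes; counter now 7
#9 T1 reads 7
#10 T0 reads 7
#11 T1 CAS(7→8) writes; counter now 8
#12 T0 CAS(7→8) fails; counter now 8
#13 T0 reads 8
#14 T0 CAS(8→9) writes; counter now 9

C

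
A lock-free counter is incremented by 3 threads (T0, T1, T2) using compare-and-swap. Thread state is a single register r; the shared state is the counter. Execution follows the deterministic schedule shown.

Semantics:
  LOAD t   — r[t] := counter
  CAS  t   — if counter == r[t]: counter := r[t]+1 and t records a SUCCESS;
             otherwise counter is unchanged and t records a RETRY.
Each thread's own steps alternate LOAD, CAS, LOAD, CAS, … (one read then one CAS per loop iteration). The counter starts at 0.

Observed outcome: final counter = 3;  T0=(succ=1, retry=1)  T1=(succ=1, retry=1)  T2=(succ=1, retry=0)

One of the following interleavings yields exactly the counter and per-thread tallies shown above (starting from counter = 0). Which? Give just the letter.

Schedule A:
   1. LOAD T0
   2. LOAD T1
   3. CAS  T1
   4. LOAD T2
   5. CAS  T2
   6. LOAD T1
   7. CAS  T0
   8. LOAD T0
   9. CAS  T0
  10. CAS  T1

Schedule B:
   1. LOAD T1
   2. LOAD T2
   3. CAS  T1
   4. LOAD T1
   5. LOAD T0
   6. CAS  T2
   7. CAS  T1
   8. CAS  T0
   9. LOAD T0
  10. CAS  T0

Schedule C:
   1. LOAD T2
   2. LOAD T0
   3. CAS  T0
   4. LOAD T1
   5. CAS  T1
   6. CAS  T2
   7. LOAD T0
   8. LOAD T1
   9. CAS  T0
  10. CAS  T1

Simulating candidate A:
1. LOAD T0 → mem=0 r[T0]=0 [LOAD]
2. LOAD T1 → mem=0 r[T1]=0 [LOAD]
3. CAS T1 → mem=1 r[T1]=0 [OK]
4. LOAD T2 → mem=1 r[T2]=1 [LOAD]
5. CAS T2 → mem=2 r[T2]=1 [OK]
6. LOAD T1 → mem=2 r[T1]=2 [LOAD]
7. CAS T0 → mem=2 r[T0]=0 [RETRY]
8. LOAD T0 → mem=2 r[T0]=2 [LOAD]
9. CAS T0 → mem=3 r[T0]=2 [OK]
10. CAS T1 → mem=3 r[T1]=2 [RETRY]

A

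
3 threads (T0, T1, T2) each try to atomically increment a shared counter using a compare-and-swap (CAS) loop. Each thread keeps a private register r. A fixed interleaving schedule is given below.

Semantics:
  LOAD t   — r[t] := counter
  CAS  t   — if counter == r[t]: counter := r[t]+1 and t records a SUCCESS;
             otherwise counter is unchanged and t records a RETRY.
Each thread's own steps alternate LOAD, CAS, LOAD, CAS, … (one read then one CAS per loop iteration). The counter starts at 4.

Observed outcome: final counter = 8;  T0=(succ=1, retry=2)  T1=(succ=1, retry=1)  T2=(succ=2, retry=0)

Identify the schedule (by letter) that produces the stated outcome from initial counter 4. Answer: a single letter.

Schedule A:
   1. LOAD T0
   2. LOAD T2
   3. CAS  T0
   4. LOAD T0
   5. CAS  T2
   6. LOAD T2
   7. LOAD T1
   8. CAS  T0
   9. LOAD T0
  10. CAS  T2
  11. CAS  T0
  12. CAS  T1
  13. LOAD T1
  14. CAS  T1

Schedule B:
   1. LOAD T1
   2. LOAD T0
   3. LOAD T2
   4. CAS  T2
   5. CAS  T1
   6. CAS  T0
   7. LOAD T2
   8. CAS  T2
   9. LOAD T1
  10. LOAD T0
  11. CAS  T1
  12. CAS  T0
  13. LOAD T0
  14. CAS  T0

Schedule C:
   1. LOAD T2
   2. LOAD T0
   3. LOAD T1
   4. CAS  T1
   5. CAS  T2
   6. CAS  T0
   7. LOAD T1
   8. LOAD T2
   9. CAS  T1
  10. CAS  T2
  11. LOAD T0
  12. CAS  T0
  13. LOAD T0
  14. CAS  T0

Run B:
step 1: T1 LOAD ⇒ load; ctr=4 reg=4
step 2: T0 LOAD ⇒ load; ctr=4 reg=4
step 3: T2 LOAD ⇒ load; ctr=4 reg=4
step 4: T2 CAS ⇒ ok; ctr=5 reg=4
step 5: T1 CAS ⇒ retry; ctr=5 reg=4
step 6: T0 CAS ⇒ retry; ctr=5 reg=4
step 7: T2 LOAD ⇒ load; ctr=5 reg=5
step 8: T2 CAS ⇒ ok; ctr=6 reg=5
step 9: T1 LOAD ⇒ load; ctr=6 reg=6
step 10: T0 LOAD ⇒ load; ctr=6 reg=6
step 11: T1 CAS ⇒ ok; ctr=7 reg=6
step 12: T0 CAS ⇒ retry; ctr=7 reg=6
step 13: T0 LOAD ⇒ load; ctr=7 reg=7
step 14: T0 CAS ⇒ ok; ctr=8 reg=7

B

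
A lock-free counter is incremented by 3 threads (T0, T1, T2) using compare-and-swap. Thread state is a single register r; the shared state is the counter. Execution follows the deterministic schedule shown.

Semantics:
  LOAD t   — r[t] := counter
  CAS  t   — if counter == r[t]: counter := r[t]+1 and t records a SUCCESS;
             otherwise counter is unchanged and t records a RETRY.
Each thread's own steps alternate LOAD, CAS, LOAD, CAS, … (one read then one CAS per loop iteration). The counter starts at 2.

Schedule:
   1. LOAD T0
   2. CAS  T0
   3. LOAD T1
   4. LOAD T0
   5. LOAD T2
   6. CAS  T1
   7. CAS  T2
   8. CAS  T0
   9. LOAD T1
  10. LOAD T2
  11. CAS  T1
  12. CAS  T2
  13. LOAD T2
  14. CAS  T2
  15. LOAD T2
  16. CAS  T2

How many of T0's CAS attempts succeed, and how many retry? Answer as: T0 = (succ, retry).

T0 = (1, 1)

[1] T0.load  rd  (counter 2, T0.r 2)
[2] T0.cas  hit  (counter 3, T0.r 2)
[3] T1.load  rd  (counter 3, T1.r 3)
[4] T0.load  rd  (counter 3, T0.r 3)
[5] T2.load  rd  (counter 3, T2.r 3)
[6] T1.cas  hit  (counter 4, T1.r 3)
[7] T2.cas  miss  (counter 4, T2.r 3)
[8] T0.cas  miss  (counter 4, T0.r 3)
[9] T1.load  rd  (counter 4, T1.r 4)
[10] T2.load  rd  (counter 4, T2.r 4)
[11] T1.cas  hit  (counter 5, T1.r 4)
[12] T2.cas  miss  (counter 5, T2.r 4)
[13] T2.load  rd  (counter 5, T2.r 5)
[14] T2.cas  hit  (counter 6, T2.r 5)
[15] T2.load  rd  (counter 6, T2.r 6)
[16] T2.cas  hit  (counter 7, T2.r 6)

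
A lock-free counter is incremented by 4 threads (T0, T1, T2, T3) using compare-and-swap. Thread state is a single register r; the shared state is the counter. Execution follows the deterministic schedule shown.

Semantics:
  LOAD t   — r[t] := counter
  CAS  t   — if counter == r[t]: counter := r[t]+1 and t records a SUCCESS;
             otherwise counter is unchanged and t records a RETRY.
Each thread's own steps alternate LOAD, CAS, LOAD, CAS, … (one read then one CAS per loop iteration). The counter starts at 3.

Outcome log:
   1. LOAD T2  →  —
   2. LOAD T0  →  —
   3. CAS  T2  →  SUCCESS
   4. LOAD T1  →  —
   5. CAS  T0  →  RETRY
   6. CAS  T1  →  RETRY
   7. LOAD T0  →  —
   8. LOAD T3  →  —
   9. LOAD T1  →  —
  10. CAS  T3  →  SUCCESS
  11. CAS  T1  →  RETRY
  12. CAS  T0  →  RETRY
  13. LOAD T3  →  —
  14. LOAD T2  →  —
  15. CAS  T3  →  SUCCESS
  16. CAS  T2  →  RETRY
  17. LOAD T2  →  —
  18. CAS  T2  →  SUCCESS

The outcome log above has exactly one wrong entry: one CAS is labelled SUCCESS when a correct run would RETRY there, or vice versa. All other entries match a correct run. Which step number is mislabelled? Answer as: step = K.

step = 6

Re-executing:
   1) LOAD T2:  M=3  r_T2=3
   2) LOAD T0:  M=3  r_T0=3
   3) CAS  T2:  M=4  r_T2=3 ✓
   4) LOAD T1:  M=4  r_T1=4
   5) CAS  T0:  M=4  r_T0=3 ✗
   6) CAS  T1:  M=5  r_T1=4 ✓
   7) LOAD T0:  M=5  r_T0=5
   8) LOAD T3:  M=5  r_T3=5
   9) LOAD T1:  M=5  r_T1=5
  10) CAS  T3:  M=6  r_T3=5 ✓
  11) CAS  T1:  M=6  r_T1=5 ✗
  12) CAS  T0:  M=6  r_T0=5 ✗
  13) LOAD T3:  M=6  r_T3=6
  14) LOAD T2:  M=6  r_T2=6
  15) CAS  T3:  M=7  r_T3=6 ✓
  16) CAS  T2:  M=7  r_T2=6 ✗
  17) LOAD T2:  M=7  r_T2=7
  18) CAS  T2:  M=8  r_T2=7 ✓
Mismatch at 6.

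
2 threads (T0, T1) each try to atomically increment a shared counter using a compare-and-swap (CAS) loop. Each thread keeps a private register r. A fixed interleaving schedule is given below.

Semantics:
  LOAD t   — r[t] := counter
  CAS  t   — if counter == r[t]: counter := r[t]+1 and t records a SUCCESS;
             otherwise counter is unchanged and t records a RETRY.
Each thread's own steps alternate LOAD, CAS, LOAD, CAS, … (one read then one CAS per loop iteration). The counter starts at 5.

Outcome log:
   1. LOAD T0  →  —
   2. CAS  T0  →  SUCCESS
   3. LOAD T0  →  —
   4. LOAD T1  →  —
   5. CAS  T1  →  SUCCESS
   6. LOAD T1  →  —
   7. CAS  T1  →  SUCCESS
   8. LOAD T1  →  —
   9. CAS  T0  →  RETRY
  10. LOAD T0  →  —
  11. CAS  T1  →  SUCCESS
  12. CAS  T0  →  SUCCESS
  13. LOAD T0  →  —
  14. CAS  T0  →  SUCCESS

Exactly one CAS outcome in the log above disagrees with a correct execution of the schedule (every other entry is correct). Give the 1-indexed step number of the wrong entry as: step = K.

Reference trace:
step 1: T0 LOAD ⇒ load; ctr=5 reg=5
step 2: T0 CAS ⇒ ok; ctr=6 reg=5
step 3: T0 LOAD ⇒ load; ctr=6 reg=6
step 4: T1 LOAD ⇒ load; ctr=6 reg=6
step 5: T1 CAS ⇒ ok; ctr=7 reg=6
step 6: T1 LOAD ⇒ load; ctr=7 reg=7
step 7: T1 CAS ⇒ ok; ctr=8 reg=7
step 8: T1 LOAD ⇒ load; ctr=8 reg=8
step 9: T0 CAS ⇒ retry; ctr=8 reg=6
step 10: T0 LOAD ⇒ load; ctr=8 reg=8
step 11: T1 CAS ⇒ ok; ctr=9 reg=8
step 12: T0 CAS ⇒ retry; ctr=9 reg=8
step 13: T0 LOAD ⇒ load; ctr=9 reg=9
step 14: T0 CAS ⇒ ok; ctr=10 reg=9
Log disagrees first at step 12.

step = 12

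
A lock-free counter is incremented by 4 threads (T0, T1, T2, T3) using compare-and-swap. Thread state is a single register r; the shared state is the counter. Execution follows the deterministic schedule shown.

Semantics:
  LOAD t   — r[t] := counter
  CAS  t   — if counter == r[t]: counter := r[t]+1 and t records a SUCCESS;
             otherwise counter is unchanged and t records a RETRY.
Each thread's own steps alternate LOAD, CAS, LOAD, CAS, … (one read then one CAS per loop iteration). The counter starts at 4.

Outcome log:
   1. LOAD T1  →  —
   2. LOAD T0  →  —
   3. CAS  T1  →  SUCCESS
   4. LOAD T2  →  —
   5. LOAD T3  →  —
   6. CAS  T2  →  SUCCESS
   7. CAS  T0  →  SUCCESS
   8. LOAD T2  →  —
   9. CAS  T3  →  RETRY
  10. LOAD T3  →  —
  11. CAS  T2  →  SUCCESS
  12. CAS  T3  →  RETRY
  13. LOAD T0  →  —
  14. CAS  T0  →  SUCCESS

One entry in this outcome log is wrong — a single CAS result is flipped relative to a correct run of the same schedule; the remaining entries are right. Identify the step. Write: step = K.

step = 7

Reference trace:
step 1: T1 LOAD ⇒ load; ctr=4 reg=4
step 2: T0 LOAD ⇒ load; ctr=4 reg=4
step 3: T1 CAS ⇒ ok; ctr=5 reg=4
step 4: T2 LOAD ⇒ load; ctr=5 reg=5
step 5: T3 LOAD ⇒ load; ctr=5 reg=5
step 6: T2 CAS ⇒ ok; ctr=6 reg=5
step 7: T0 CAS ⇒ retry; ctr=6 reg=4
step 8: T2 LOAD ⇒ load; ctr=6 reg=6
step 9: T3 CAS ⇒ retry; ctr=6 reg=5
step 10: T3 LOAD ⇒ load; ctr=6 reg=6
step 11: T2 CAS ⇒ ok; ctr=7 reg=6
step 12: T3 CAS ⇒ retry; ctr=7 reg=6
step 13: T0 LOAD ⇒ load; ctr=7 reg=7
step 14: T0 CAS ⇒ ok; ctr=8 reg=7
Mismatch at 7.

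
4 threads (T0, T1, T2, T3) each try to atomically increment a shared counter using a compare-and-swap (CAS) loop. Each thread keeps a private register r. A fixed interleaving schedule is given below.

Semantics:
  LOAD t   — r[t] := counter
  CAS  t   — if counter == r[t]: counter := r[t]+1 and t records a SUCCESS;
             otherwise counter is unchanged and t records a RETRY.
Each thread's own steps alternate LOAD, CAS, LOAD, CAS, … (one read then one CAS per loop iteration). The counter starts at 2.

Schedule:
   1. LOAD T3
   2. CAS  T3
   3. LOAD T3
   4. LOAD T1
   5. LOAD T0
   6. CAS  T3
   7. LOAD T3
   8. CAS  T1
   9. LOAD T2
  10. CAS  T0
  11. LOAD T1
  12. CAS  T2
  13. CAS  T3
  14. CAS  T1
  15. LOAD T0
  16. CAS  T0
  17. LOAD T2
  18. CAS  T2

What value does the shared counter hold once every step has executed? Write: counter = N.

   1) LOAD T3:  M=2  r_T3=2
   2) CAS  T3:  M=3  r_T3=2 ✓
   3) LOAD T3:  M=3  r_T3=3
   4) LOAD T1:  M=3  r_T1=3
   5) LOAD T0:  M=3  r_T0=3
   6) CAS  T3:  M=4  r_T3=3 ✓
   7) LOAD T3:  M=4  r_T3=4
   8) CAS  T1:  M=4  r_T1=3 ✗
   9) LOAD T2:  M=4  r_T2=4
  10) CAS  T0:  M=4  r_T0=3 ✗
  11) LOAD T1:  M=4  r_T1=4
  12) CAS  T2:  M=5  r_T2=4 ✓
  13) CAS  T3:  M=5  r_T3=4 ✗
  14) CAS  T1:  M=5  r_T1=4 ✗
  15) LOAD T0:  M=5  r_T0=5
  16) CAS  T0:  M=6  r_T0=5 ✓
  17) LOAD T2:  M=6  r_T2=6
  18) CAS  T2:  M=7  r_T2=6 ✓

counter = 7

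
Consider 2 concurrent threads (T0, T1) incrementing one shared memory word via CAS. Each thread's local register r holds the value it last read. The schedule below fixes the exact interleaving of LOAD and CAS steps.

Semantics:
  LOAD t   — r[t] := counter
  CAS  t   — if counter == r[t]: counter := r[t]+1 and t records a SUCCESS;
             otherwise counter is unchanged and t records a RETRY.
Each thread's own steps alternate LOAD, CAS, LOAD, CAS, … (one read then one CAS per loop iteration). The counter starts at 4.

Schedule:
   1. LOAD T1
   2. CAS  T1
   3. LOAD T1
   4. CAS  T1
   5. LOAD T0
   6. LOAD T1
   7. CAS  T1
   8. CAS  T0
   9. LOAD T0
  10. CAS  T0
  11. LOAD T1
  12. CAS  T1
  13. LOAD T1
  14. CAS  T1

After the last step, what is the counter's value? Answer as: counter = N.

step 1: T1 LOAD ⇒ load; ctr=4 reg=4
step 2: T1 CAS ⇒ ok; ctr=5 reg=4
step 3: T1 LOAD ⇒ load; ctr=5 reg=5
step 4: T1 CAS ⇒ ok; ctr=6 reg=5
step 5: T0 LOAD ⇒ load; ctr=6 reg=6
step 6: T1 LOAD ⇒ load; ctr=6 reg=6
step 7: T1 CAS ⇒ ok; ctr=7 reg=6
step 8: T0 CAS ⇒ retry; ctr=7 reg=6
step 9: T0 LOAD ⇒ load; ctr=7 reg=7
step 10: T0 CAS ⇒ ok; ctr=8 reg=7
step 11: T1 LOAD ⇒ load; ctr=8 reg=8
step 12: T1 CAS ⇒ ok; ctr=9 reg=8
step 13: T1 LOAD ⇒ load; ctr=9 reg=9
step 14: T1 CAS ⇒ ok; ctr=10 reg=9

counter = 10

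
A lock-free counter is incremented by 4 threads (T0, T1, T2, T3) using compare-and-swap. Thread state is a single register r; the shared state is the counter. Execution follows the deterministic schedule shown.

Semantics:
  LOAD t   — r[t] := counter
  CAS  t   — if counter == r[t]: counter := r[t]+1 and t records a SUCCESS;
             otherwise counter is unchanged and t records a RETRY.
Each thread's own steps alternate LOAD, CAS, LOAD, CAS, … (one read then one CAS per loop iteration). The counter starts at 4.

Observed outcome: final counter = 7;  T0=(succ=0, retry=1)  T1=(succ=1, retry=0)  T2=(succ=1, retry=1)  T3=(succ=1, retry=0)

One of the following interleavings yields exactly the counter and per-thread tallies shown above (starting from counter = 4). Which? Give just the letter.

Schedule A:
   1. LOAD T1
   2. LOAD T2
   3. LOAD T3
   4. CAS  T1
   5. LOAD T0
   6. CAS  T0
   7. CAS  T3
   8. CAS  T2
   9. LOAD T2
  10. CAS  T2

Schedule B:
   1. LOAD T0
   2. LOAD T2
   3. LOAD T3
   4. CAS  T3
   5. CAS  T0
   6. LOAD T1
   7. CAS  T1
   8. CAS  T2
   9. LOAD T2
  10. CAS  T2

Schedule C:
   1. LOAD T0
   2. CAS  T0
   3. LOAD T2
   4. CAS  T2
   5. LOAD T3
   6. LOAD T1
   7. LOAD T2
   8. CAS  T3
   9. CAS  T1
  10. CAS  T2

B

Tracing schedule B:
T0 LOAD — after: cnt=4, r=4 — load
T2 LOAD — after: cnt=4, r=4 — load
T3 LOAD — after: cnt=4, r=4 — load
T3 CAS — after: cnt=5, r=4 — ok
T0 CAS — after: cnt=5, r=4 — retry
T1 LOAD — after: cnt=5, r=5 — load
T1 CAS — after: cnt=6, r=5 — ok
T2 CAS — after: cnt=6, r=4 — retry
T2 LOAD — after: cnt=6, r=6 — load
T2 CAS — after: cnt=7, r=6 — ok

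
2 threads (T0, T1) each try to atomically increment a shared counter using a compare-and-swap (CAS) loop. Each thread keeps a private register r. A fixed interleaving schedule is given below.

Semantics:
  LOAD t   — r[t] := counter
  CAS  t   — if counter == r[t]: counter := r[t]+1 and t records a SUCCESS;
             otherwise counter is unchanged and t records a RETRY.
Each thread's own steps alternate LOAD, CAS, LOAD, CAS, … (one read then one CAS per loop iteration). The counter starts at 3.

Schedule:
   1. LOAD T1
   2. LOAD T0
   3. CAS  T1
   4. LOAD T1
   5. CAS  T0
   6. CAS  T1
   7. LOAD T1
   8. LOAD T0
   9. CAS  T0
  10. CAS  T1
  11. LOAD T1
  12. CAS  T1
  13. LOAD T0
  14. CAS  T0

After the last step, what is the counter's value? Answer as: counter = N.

step 1: T1 LOAD ⇒ load; ctr=3 reg=3
step 2: T0 LOAD ⇒ load; ctr=3 reg=3
step 3: T1 CAS ⇒ ok; ctr=4 reg=3
step 4: T1 LOAD ⇒ load; ctr=4 reg=4
step 5: T0 CAS ⇒ retry; ctr=4 reg=3
step 6: T1 CAS ⇒ ok; ctr=5 reg=4
step 7: T1 LOAD ⇒ load; ctr=5 reg=5
step 8: T0 LOAD ⇒ load; ctr=5 reg=5
step 9: T0 CAS ⇒ ok; ctr=6 reg=5
step 10: T1 CAS ⇒ retry; ctr=6 reg=5
step 11: T1 LOAD ⇒ load; ctr=6 reg=6
step 12: T1 CAS ⇒ ok; ctr=7 reg=6
step 13: T0 LOAD ⇒ load; ctr=7 reg=7
step 14: T0 CAS ⇒ ok; ctr=8 reg=7

counter = 8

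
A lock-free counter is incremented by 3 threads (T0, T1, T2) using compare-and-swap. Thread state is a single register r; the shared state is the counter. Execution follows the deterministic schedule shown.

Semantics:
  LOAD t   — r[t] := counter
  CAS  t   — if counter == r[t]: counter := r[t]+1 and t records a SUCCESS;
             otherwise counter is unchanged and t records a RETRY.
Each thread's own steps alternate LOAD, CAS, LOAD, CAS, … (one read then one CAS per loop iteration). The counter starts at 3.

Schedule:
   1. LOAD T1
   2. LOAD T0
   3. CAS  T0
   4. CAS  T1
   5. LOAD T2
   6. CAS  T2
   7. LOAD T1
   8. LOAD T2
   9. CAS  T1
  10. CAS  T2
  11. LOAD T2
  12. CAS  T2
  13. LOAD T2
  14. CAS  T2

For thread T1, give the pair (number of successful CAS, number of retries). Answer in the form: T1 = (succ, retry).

T1 = (1, 1)

1. LOAD T1 → mem=3 r[T1]=3 [LOAD]
2. LOAD T0 → mem=3 r[T0]=3 [LOAD]
3. CAS T0 → mem=4 r[T0]=3 [OK]
4. CAS T1 → mem=4 r[T1]=3 [RETRY]
5. LOAD T2 → mem=4 r[T2]=4 [LOAD]
6. CAS T2 → mem=5 r[T2]=4 [OK]
7. LOAD T1 → mem=5 r[T1]=5 [LOAD]
8. LOAD T2 → mem=5 r[T2]=5 [LOAD]
9. CAS T1 → mem=6 r[T1]=5 [OK]
10. CAS T2 → mem=6 r[T2]=5 [RETRY]
11. LOAD T2 → mem=6 r[T2]=6 [LOAD]
12. CAS T2 → mem=7 r[T2]=6 [OK]
13. LOAD T2 → mem=7 r[T2]=7 [LOAD]
14. CAS T2 → mem=8 r[T2]=7 [OK]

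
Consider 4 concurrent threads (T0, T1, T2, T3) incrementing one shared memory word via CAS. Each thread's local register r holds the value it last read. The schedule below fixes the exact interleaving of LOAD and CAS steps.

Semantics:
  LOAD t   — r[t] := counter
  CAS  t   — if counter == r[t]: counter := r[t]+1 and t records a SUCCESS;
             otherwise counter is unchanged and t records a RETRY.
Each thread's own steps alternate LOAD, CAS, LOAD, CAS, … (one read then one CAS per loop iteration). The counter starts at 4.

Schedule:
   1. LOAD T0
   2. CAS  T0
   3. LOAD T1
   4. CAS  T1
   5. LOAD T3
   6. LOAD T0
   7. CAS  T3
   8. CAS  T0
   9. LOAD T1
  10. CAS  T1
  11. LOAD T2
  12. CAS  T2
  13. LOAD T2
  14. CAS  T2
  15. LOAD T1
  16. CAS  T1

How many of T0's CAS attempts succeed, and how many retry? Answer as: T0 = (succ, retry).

step 1: T0 LOAD ⇒ load; ctr=4 reg=4
step 2: T0 CAS ⇒ ok; ctr=5 reg=4
step 3: T1 LOAD ⇒ load; ctr=5 reg=5
step 4: T1 CAS ⇒ ok; ctr=6 reg=5
step 5: T3 LOAD ⇒ load; ctr=6 reg=6
step 6: T0 LOAD ⇒ load; ctr=6 reg=6
step 7: T3 CAS ⇒ ok; ctr=7 reg=6
step 8: T0 CAS ⇒ retry; ctr=7 reg=6
step 9: T1 LOAD ⇒ load; ctr=7 reg=7
step 10: T1 CAS ⇒ ok; ctr=8 reg=7
step 11: T2 LOAD ⇒ load; ctr=8 reg=8
step 12: T2 CAS ⇒ ok; ctr=9 reg=8
step 13: T2 LOAD ⇒ load; ctr=9 reg=9
step 14: T2 CAS ⇒ ok; ctr=10 reg=9
step 15: T1 LOAD ⇒ load; ctr=10 reg=10
step 16: T1 CAS ⇒ ok; ctr=11 reg=10

T0 = (1, 1)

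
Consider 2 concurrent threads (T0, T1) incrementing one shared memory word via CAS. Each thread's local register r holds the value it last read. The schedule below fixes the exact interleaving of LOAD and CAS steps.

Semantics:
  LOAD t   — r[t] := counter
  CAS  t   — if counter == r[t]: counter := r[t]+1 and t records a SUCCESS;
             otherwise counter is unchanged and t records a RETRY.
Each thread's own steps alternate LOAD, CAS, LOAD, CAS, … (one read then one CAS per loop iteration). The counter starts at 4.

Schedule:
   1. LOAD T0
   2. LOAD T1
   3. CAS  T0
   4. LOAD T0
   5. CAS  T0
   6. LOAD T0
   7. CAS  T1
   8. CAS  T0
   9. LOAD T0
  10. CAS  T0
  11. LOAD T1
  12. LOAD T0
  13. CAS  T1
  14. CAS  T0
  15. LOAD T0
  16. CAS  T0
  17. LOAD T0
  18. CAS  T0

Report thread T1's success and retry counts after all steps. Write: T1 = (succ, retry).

[1] T0.load  rd  (counter 4, T0.r 4)
[2] T1.load  rd  (counter 4, T1.r 4)
[3] T0.cas  hit  (counter 5, T0.r 4)
[4] T0.load  rd  (counter 5, T0.r 5)
[5] T0.cas  hit  (counter 6, T0.r 5)
[6] T0.load  rd  (counter 6, T0.r 6)
[7] T1.cas  miss  (counter 6, T1.r 4)
[8] T0.cas  hit  (counter 7, T0.r 6)
[9] T0.load  rd  (counter 7, T0.r 7)
[10] T0.cas  hit  (counter 8, T0.r 7)
[11] T1.load  rd  (counter 8, T1.r 8)
[12] T0.load  rd  (counter 8, T0.r 8)
[13] T1.cas  hit  (counter 9, T1.r 8)
[14] T0.cas  miss  (counter 9, T0.r 8)
[15] T0.load  rd  (counter 9, T0.r 9)
[16] T0.cas  hit  (counter 10, T0.r 9)
[17] T0.load  rd  (counter 10, T0.r 10)
[18] T0.cas  hit  (counter 11, T0.r 10)

T1 = (1, 1)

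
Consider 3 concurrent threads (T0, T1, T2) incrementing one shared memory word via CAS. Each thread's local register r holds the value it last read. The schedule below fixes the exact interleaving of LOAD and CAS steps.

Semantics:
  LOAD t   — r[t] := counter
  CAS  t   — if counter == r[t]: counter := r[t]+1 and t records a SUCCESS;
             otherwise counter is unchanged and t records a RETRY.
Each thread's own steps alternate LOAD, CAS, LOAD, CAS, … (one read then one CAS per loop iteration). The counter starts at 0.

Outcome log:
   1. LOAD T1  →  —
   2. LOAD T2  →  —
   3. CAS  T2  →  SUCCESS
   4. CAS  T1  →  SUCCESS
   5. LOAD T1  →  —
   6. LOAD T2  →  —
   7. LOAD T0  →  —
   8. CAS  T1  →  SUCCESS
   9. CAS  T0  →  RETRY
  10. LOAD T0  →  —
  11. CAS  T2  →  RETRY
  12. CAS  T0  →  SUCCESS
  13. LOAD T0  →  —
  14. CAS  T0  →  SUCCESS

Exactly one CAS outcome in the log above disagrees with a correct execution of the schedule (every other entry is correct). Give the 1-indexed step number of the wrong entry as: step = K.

step = 4

Reference trace:
1. LOAD T1 → mem=0 r[T1]=0 [LOAD]
2. LOAD T2 → mem=0 r[T2]=0 [LOAD]
3. CAS T2 → mem=1 r[T2]=0 [OK]
4. CAS T1 → mem=1 r[T1]=0 [RETRY]
5. LOAD T1 → mem=1 r[T1]=1 [LOAD]
6. LOAD T2 → mem=1 r[T2]=1 [LOAD]
7. LOAD T0 → mem=1 r[T0]=1 [LOAD]
8. CAS T1 → mem=2 r[T1]=1 [OK]
9. CAS T0 → mem=2 r[T0]=1 [RETRY]
10. LOAD T0 → mem=2 r[T0]=2 [LOAD]
11. CAS T2 → mem=2 r[T2]=1 [RETRY]
12. CAS T0 → mem=3 r[T0]=2 [OK]
13. LOAD T0 → mem=3 r[T0]=3 [LOAD]
14. CAS T0 → mem=4 r[T0]=3 [OK]
Log disagrees first at step 4.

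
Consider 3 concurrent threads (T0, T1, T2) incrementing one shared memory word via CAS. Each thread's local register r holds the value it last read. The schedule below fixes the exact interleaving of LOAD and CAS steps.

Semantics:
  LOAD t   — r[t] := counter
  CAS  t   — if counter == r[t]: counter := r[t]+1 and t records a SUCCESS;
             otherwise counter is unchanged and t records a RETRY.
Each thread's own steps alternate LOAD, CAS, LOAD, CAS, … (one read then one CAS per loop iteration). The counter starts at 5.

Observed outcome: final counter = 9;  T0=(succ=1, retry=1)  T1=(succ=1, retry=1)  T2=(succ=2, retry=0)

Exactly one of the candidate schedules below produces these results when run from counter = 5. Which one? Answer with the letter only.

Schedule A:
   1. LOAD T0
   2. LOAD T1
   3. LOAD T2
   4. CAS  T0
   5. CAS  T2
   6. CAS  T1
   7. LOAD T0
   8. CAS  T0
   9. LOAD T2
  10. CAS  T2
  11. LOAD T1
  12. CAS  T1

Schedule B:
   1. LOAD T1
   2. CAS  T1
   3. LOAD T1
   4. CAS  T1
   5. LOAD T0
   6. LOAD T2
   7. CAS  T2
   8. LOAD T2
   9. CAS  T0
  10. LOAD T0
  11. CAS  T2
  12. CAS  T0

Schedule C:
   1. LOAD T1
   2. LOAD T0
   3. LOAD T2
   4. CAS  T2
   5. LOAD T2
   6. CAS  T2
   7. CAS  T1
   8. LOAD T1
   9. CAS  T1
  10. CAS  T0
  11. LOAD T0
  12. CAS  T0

Simulating candidate C:
step 1: T1 LOAD ⇒ load; ctr=5 reg=5
step 2: T0 LOAD ⇒ load; ctr=5 reg=5
step 3: T2 LOAD ⇒ load; ctr=5 reg=5
step 4: T2 CAS ⇒ ok; ctr=6 reg=5
step 5: T2 LOAD ⇒ load; ctr=6 reg=6
step 6: T2 CAS ⇒ ok; ctr=7 reg=6
step 7: T1 CAS ⇒ retry; ctr=7 reg=5
step 8: T1 LOAD ⇒ load; ctr=7 reg=7
step 9: T1 CAS ⇒ ok; ctr=8 reg=7
step 10: T0 CAS ⇒ retry; ctr=8 reg=5
step 11: T0 LOAD ⇒ load; ctr=8 reg=8
step 12: T0 CAS ⇒ ok; ctr=9 reg=8

C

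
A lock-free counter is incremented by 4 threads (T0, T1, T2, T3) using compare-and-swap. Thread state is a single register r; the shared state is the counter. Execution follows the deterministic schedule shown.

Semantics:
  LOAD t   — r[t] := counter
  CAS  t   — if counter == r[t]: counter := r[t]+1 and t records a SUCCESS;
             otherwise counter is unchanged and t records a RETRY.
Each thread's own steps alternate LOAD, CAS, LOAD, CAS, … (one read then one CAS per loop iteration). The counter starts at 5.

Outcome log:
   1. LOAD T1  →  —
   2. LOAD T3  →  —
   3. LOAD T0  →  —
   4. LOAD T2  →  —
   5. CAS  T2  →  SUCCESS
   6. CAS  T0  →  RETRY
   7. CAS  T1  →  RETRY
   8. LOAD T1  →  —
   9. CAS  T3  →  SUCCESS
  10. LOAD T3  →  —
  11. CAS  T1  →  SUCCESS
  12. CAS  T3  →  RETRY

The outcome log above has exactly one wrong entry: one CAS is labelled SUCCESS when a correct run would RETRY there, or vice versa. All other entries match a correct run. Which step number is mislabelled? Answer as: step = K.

step = 9

Reference trace:
T1 LOAD — after: cnt=5, r=5 — load
T3 LOAD — after: cnt=5, r=5 — load
T0 LOAD — after: cnt=5, r=5 — load
T2 LOAD — after: cnt=5, r=5 — load
T2 CAS — after: cnt=6, r=5 — ok
T0 CAS — after: cnt=6, r=5 — retry
T1 CAS — after: cnt=6, r=5 — retry
T1 LOAD — after: cnt=6, r=6 — load
T3 CAS — after: cnt=6, r=5 — retry
T3 LOAD — after: cnt=6, r=6 — load
T1 CAS — after: cnt=7, r=6 — ok
T3 CAS — after: cnt=7, r=6 — retry
Log disagrees first at step 9.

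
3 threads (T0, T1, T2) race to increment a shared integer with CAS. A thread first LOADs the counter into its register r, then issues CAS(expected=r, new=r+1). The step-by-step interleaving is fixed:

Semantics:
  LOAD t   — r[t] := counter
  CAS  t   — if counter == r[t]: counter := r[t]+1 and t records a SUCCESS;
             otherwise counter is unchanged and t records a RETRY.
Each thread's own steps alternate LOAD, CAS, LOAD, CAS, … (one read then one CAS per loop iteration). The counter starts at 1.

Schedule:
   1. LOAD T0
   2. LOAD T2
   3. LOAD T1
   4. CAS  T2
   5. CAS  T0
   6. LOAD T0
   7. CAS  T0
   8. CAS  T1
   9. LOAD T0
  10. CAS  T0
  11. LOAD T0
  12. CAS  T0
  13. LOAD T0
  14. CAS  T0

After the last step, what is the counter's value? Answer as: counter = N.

[1] T0.load  rd  (counter 1, T0.r 1)
[2] T2.load  rd  (counter 1, T2.r 1)
[3] T1.load  rd  (counter 1, T1.r 1)
[4] T2.cas  hit  (counter 2, T2.r 1)
[5] T0.cas  miss  (counter 2, T0.r 1)
[6] T0.load  rd  (counter 2, T0.r 2)
[7] T0.cas  hit  (counter 3, T0.r 2)
[8] T1.cas  miss  (counter 3, T1.r 1)
[9] T0.load  rd  (counter 3, T0.r 3)
[10] T0.cas  hit  (counter 4, T0.r 3)
[11] T0.load  rd  (counter 4, T0.r 4)
[12] T0.cas  hit  (counter 5, T0.r 4)
[13] T0.load  rd  (counter 5, T0.r 5)
[14] T0.cas  hit  (counter 6, T0.r 5)

counter = 6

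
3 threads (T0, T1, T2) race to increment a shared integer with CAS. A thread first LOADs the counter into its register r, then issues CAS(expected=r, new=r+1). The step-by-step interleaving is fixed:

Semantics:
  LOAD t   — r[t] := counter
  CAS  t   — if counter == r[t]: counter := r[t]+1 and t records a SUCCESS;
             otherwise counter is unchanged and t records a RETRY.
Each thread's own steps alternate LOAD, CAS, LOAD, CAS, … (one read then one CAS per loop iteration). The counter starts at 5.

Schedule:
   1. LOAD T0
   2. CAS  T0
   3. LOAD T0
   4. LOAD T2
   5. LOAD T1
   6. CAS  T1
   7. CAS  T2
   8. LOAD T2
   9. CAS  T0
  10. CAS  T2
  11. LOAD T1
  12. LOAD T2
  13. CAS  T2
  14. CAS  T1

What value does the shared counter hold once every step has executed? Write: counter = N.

[1] T0.load  rd  (counter 5, T0.r 5)
[2] T0.cas  hit  (counter 6, T0.r 5)
[3] T0.load  rd  (counter 6, T0.r 6)
[4] T2.load  rd  (counter 6, T2.r 6)
[5] T1.load  rd  (counter 6, T1.r 6)
[6] T1.cas  hit  (counter 7, T1.r 6)
[7] T2.cas  miss  (counter 7, T2.r 6)
[8] T2.load  rd  (counter 7, T2.r 7)
[9] T0.cas  miss  (counter 7, T0.r 6)
[10] T2.cas  hit  (counter 8, T2.r 7)
[11] T1.load  rd  (counter 8, T1.r 8)
[12] T2.load  rd  (counter 8, T2.r 8)
[13] T2.cas  hit  (counter 9, T2.r 8)
[14] T1.cas  miss  (counter 9, T1.r 8)

counter = 9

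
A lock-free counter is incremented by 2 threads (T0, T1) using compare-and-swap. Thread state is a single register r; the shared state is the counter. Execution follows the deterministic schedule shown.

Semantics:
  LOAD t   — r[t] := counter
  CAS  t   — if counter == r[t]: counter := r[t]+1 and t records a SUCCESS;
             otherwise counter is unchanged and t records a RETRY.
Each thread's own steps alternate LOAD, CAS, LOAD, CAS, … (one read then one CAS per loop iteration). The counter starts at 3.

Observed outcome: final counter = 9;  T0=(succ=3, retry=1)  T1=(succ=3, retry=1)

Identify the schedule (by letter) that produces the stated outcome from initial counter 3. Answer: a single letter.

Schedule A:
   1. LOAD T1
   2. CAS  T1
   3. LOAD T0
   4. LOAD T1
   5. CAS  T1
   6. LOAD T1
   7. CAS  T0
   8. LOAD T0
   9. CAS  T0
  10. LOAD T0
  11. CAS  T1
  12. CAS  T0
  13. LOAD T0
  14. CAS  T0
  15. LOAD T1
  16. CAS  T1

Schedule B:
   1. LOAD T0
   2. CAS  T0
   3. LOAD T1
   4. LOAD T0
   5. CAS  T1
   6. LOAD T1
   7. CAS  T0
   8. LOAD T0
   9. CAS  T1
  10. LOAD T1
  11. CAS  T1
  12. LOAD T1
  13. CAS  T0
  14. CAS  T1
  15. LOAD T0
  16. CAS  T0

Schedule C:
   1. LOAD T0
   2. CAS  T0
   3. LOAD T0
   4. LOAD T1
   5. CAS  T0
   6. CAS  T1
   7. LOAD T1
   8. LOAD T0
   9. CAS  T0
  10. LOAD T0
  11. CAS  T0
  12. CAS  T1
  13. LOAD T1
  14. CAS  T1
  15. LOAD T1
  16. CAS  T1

Run A:
step 1: T1 LOAD ⇒ load; ctr=3 reg=3
step 2: T1 CAS ⇒ ok; ctr=4 reg=3
step 3: T0 LOAD ⇒ load; ctr=4 reg=4
step 4: T1 LOAD ⇒ load; ctr=4 reg=4
step 5: T1 CAS ⇒ ok; ctr=5 reg=4
step 6: T1 LOAD ⇒ load; ctr=5 reg=5
step 7: T0 CAS ⇒ retry; ctr=5 reg=4
step 8: T0 LOAD ⇒ load; ctr=5 reg=5
step 9: T0 CAS ⇒ ok; ctr=6 reg=5
step 10: T0 LOAD ⇒ load; ctr=6 reg=6
step 11: T1 CAS ⇒ retry; ctr=6 reg=5
step 12: T0 CAS ⇒ ok; ctr=7 reg=6
step 13: T0 LOAD ⇒ load; ctr=7 reg=7
step 14: T0 CAS ⇒ ok; ctr=8 reg=7
step 15: T1 LOAD ⇒ load; ctr=8 reg=8
step 16: T1 CAS ⇒ ok; ctr=9 reg=8

A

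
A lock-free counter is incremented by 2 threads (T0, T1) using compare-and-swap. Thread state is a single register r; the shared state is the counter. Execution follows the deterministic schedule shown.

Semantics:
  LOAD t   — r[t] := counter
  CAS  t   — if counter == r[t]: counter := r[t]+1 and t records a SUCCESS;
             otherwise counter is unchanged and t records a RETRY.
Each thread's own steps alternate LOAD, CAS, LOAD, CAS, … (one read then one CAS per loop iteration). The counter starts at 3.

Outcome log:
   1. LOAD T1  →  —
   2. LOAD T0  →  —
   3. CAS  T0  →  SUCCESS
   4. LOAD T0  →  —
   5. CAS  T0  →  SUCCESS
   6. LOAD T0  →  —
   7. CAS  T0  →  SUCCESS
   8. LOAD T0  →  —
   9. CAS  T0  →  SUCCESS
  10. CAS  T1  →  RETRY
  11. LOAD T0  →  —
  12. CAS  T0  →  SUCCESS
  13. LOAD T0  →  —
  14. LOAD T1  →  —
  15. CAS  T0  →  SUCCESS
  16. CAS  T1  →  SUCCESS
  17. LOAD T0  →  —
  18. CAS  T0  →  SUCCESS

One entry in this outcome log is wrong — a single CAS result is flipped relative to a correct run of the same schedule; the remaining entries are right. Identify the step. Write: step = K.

Correct run:
1. LOAD T1 → mem=3 r[T1]=3 [LOAD]
2. LOAD T0 → mem=3 r[T0]=3 [LOAD]
3. CAS T0 → mem=4 r[T0]=3 [OK]
4. LOAD T0 → mem=4 r[T0]=4 [LOAD]
5. CAS T0 → mem=5 r[T0]=4 [OK]
6. LOAD T0 → mem=5 r[T0]=5 [LOAD]
7. CAS T0 → mem=6 r[T0]=5 [OK]
8. LOAD T0 → mem=6 r[T0]=6 [LOAD]
9. CAS T0 → mem=7 r[T0]=6 [OK]
10. CAS T1 → mem=7 r[T1]=3 [RETRY]
11. LOAD T0 → mem=7 r[T0]=7 [LOAD]
12. CAS T0 → mem=8 r[T0]=7 [OK]
13. LOAD T0 → mem=8 r[T0]=8 [LOAD]
14. LOAD T1 → mem=8 r[T1]=8 [LOAD]
15. CAS T0 → mem=9 r[T0]=8 [OK]
16. CAS T1 → mem=9 r[T1]=8 [RETRY]
17. LOAD T0 → mem=9 r[T0]=9 [LOAD]
18. CAS T0 → mem=10 r[T0]=9 [OK]
Mismatch at 16.

step = 16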